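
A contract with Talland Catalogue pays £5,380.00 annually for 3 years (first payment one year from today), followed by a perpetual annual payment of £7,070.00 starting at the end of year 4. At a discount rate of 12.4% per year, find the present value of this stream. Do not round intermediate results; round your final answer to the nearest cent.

PV of 3-year annuity: £5,380.00 × [1 − (1+0.124)^−3] / 0.124 = 12833.54826
Perpetuity value at year 3: £7,070.00 / 0.124 = 57016.12903
PV of perpetuity: 57016.12903 / (1+0.124)^3 = 40151.22453
Total PV = 12833.54826 + 40151.22453 = 52984.77279

£52984.77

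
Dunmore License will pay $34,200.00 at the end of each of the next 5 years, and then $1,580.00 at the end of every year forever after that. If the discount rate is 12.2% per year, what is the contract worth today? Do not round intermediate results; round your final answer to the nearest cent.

$129958.34

PV of 5-year annuity: $34,200.00 × [1 − (1+0.122)^−5] / 0.122 = 122674.95911
Perpetuity value at year 5: $1,580.00 / 0.122 = 12950.81967
PV of perpetuity: 12950.81967 / (1+0.122)^5 = 7283.38004
Total PV = 122674.95911 + 7283.38004 = 129958.33915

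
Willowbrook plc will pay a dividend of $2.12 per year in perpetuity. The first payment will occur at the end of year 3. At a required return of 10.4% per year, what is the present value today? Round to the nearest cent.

$16.72

Value at end of year 2: C / r = $2.12 / 0.104 = $20.3846
Discount to today: PV = $20.3846 / (1 + 0.104)^2 = $20.3846 / 1.218816 = $16.72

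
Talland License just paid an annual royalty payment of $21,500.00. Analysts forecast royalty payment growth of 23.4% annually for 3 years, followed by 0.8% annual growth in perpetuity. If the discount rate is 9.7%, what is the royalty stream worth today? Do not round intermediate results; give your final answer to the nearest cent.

$428598.29

D_1 = 26531.00000
D_2 = 32739.25400
D_3 = 40400.23944
Terminal value at year 3: TV = D_3×(1+g_2)/(r−g_2) = 40723.44135/0.089 = 457566.75676
P_0 = D_1/(1+r)^1 + D_2/(1+r)^2 + D_3/(1+r)^3 + TV/(1+r)^3
    = 24185.05014 + 27205.42559 + 30603.00381 + 346604.80714 = 428598.28667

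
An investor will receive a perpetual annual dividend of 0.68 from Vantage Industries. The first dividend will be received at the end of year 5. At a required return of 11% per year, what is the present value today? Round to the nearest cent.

4.07

Value at end of year 4: C / r = 0.68 / 0.11 = 6.1818
Discount to today: PV = 6.1818 / (1 + 0.11)^4 = 6.1818 / 1.518070 = 4.07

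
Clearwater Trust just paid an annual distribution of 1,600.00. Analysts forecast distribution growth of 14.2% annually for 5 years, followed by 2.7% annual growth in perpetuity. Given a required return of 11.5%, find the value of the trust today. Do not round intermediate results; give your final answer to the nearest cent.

D_1 = 1827.20000
D_2 = 2086.66240
D_3 = 2382.96846
D_4 = 2721.34998
D_5 = 3107.78168
Terminal value at year 5: TV = D_5×(1+g_2)/(r−g_2) = 3191.69179/0.088 = 36269.22483
P_0 = D_1/(1+r)^1 + D_2/(1+r)^2 + D_3/(1+r)^3 + D_4/(1+r)^4 + D_5/(1+r)^5 + TV/(1+r)^5
    = 1638.74439 + 1678.42699 + 1719.07052 + 1760.69823 + 1803.33398 + 21045.72720 = 29646.00132

29646.00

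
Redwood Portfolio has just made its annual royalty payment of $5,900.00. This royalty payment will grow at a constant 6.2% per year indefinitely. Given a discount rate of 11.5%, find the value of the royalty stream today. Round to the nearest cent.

D₁ = D₀ × (1 + g) = $5,900.00 × 1.062 = $6,265.8000
Growing perpetuity: P = D₁ / (r − g) = $6,265.8000 / (0.115 − 0.062) = $118,222.64

$118222.64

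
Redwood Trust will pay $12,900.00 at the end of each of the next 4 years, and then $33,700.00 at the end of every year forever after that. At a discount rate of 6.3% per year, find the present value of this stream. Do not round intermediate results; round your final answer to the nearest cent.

$463338.81

PV of 4-year annuity: $12,900.00 × [1 − (1+0.063)^−4] / 0.063 = 44394.49937
Perpetuity value at year 4: $33,700.00 / 0.063 = 534920.63492
PV of perpetuity: 534920.63492 / (1+0.063)^4 = 418944.30712
Total PV = 44394.49937 + 418944.30712 = 463338.80648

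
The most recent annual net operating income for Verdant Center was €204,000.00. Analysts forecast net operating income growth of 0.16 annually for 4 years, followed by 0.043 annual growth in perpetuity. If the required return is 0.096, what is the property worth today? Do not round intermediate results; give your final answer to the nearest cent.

€5979939.84

D_1 = 236640.00000
D_2 = 274502.40000
D_3 = 318422.78400
D_4 = 369370.42944
Terminal value at year 4: TV = D_4×(1+g_2)/(r−g_2) = 385253.35791/0.053 = 7268931.28124
P_0 = D_1/(1+r)^1 + D_2/(1+r)^2 + D_3/(1+r)^3 + D_4/(1+r)^4 + TV/(1+r)^4
    = 215912.40876 + 228520.43263 + 241864.69147 + 255988.17710 + 5037654.12672 = 5979939.83668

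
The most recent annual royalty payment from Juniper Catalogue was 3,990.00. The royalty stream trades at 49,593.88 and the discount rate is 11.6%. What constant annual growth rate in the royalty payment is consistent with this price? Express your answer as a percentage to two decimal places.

P = D₀(1+g)/(r−g) ⇒ P(r−g) = D₀(1+g) ⇒ g(P+D₀) = P·r − D₀
g = (P·r − D₀)/(P + D₀) = (49,593.88×0.116 − 3,990.00) / (49,593.88 + 3,990.00) = 0.032900

3.29%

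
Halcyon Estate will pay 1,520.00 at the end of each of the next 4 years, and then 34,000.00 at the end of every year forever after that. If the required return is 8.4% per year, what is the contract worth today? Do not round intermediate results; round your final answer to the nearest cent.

PV of 4-year annuity: 1,520.00 × [1 − (1+0.084)^−4] / 0.084 = 4989.93188
Perpetuity value at year 4: 34,000.00 / 0.084 = 404761.90476
PV of perpetuity: 404761.90476 / (1+0.084)^4 = 293145.00749
Total PV = 4989.93188 + 293145.00749 = 298134.93936

298134.94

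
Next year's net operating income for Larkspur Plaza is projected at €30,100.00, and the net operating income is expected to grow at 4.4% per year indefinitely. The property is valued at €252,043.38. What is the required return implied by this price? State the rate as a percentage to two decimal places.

16.34%

P = D₁/(r − g) ⇒ r = D₁/P + g = €30,100.0000/€252,043.38 + 0.044 = 0.119424 + 0.044 = 0.163424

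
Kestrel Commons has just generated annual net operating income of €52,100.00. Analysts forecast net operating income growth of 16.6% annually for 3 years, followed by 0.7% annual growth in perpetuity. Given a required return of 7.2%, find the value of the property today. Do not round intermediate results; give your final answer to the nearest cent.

D_1 = 60748.60000
D_2 = 70832.86760
D_3 = 82591.12362
Terminal value at year 3: TV = D_3×(1+g_2)/(r−g_2) = 83169.26149/0.065 = 1279527.09980
P_0 = D_1/(1+r)^1 + D_2/(1+r)^2 + D_3/(1+r)^3 + TV/(1+r)^3
    = 56668.47015 + 61637.53376 + 67042.31751 + 1038640.21123 = 1223988.53265

€1223988.53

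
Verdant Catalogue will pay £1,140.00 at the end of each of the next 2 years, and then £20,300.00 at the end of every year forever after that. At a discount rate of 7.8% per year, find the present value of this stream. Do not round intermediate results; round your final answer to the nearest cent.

£225995.13

PV of 2-year annuity: £1,140.00 × [1 − (1+0.078)^−2] / 0.078 = 2038.51012
Perpetuity value at year 2: £20,300.00 / 0.078 = 260256.41026
PV of perpetuity: 260256.41026 / (1+0.078)^2 = 223956.62470
Total PV = 2038.51012 + 223956.62470 = 225995.13482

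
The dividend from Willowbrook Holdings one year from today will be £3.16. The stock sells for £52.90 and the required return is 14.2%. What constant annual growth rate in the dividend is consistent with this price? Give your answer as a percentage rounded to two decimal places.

8.23%

P = D₁/(r−g) ⇒ g = r − D₁/P = 0.142 − £3.16/£52.90 = 0.082265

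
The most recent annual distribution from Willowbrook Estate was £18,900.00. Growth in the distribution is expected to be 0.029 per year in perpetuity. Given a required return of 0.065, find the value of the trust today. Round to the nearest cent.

D₁ = D₀ × (1 + g) = £18,900.00 × 1.029 = £19,448.1000
Growing perpetuity: P = D₁ / (r − g) = £19,448.1000 / (0.065 − 0.029) = £540,225.00

£540225.00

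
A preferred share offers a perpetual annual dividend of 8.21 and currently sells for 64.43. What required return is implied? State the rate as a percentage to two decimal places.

12.74%

P = C/r ⇒ r = C/P = 8.21/64.43 = 0.127425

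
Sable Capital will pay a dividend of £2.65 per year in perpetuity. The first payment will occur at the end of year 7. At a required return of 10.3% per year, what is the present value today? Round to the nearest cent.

£14.29

Value at end of year 6: C / r = £2.65 / 0.103 = £25.7282
Discount to today: PV = £25.7282 / (1 + 0.103)^6 = £25.7282 / 1.800749 = £14.29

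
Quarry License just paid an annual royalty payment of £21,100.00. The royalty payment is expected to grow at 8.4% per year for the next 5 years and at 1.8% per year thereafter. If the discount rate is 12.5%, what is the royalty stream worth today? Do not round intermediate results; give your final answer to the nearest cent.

£261247.07

D_1 = 22872.40000
D_2 = 24793.68160
D_3 = 26876.35085
D_4 = 29133.96433
D_5 = 31581.21733
Terminal value at year 5: TV = D_5×(1+g_2)/(r−g_2) = 32149.67924/0.107 = 300464.29198
P_0 = D_1/(1+r)^1 + D_2/(1+r)^2 + D_3/(1+r)^3 + D_4/(1+r)^4 + D_5/(1+r)^5 + TV/(1+r)^5
    = 20331.02222 + 19590.06941 + 18876.12022 + 18188.19050 + 17525.33200 + 166736.33625 = 261247.07061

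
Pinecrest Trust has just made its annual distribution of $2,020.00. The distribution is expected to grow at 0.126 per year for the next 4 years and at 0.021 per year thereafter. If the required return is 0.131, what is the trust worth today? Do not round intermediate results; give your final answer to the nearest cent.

D_1 = 2274.52000
D_2 = 2561.10952
D_3 = 2883.80932
D_4 = 3247.16929
Terminal value at year 4: TV = D_4×(1+g_2)/(r−g_2) = 3315.35985/0.11 = 30139.63499
P_0 = D_1/(1+r)^1 + D_2/(1+r)^2 + D_3/(1+r)^3 + D_4/(1+r)^4 + TV/(1+r)^4
    = 2011.06985 + 2002.17918 + 1993.32781 + 1984.51558 + 18419.91275 = 26411.00517

$26411.01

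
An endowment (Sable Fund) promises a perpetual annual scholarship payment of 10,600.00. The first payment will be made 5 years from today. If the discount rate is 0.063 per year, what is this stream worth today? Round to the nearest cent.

Value at end of year 4: C / r = 10,600.00 / 0.063 = 168,253.9683
Discount to today: PV = 168,253.9683 / (1 + 0.063)^4 = 168,253.9683 / 1.276830 = 131,774.77

131774.77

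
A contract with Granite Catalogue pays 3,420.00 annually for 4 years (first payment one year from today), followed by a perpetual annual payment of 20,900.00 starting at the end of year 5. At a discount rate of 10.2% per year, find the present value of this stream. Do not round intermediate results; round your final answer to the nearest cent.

149731.75

PV of 4-year annuity: 3,420.00 × [1 − (1+0.102)^−4] / 0.102 = 10794.17108
Perpetuity value at year 4: 20,900.00 / 0.102 = 204901.96078
PV of perpetuity: 204901.96078 / (1+0.102)^4 = 138937.58198
Total PV = 10794.17108 + 138937.58198 = 149731.75305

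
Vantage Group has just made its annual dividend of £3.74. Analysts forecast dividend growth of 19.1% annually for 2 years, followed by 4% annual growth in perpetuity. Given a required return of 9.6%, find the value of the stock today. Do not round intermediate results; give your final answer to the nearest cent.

D_1 = 4.45434
D_2 = 5.30512
Terminal value at year 2: TV = D_2×(1+g_2)/(r−g_2) = 5.51732/0.056 = 98.52364
P_0 = D_1/(1+r)^1 + D_2/(1+r)^2 + TV/(1+r)^2
    = 4.06418 + 4.41646 + 82.01992 = 90.50055

£90.50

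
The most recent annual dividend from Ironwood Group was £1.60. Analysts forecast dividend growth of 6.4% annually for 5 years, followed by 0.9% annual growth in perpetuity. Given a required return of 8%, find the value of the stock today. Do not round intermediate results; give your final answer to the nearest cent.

D_1 = 1.70240
D_2 = 1.81135
D_3 = 1.92728
D_4 = 2.05063
D_5 = 2.18187
Terminal value at year 5: TV = D_5×(1+g_2)/(r−g_2) = 2.20150/0.071 = 31.00709
P_0 = D_1/(1+r)^1 + D_2/(1+r)^2 + D_3/(1+r)^3 + D_4/(1+r)^4 + D_5/(1+r)^5 + TV/(1+r)^5
    = 1.57630 + 1.55294 + 1.52994 + 1.50727 + 1.48494 + 21.10290 = 28.75429

£28.75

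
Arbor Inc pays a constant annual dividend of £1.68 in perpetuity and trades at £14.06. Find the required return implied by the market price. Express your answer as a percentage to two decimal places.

11.95%

P = C/r ⇒ r = C/P = £1.68/£14.06 = 0.119488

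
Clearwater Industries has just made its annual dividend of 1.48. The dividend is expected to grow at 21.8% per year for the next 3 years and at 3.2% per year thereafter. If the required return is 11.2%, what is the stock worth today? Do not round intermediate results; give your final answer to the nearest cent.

D_1 = 1.80264
D_2 = 2.19562
D_3 = 2.67426
Terminal value at year 3: TV = D_3×(1+g_2)/(r−g_2) = 2.75984/0.08 = 34.49795
P_0 = D_1/(1+r)^1 + D_2/(1+r)^2 + D_3/(1+r)^3 + TV/(1+r)^3
    = 1.62108 + 1.77561 + 1.94486 + 25.08874 = 30.43029

30.43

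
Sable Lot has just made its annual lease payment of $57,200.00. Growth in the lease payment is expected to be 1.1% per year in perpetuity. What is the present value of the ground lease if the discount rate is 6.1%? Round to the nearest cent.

D₁ = D₀ × (1 + g) = $57,200.00 × 1.011 = $57,829.2000
Growing perpetuity: P = D₁ / (r − g) = $57,829.2000 / (0.061 − 0.011) = $1,156,584.00

$1156584.00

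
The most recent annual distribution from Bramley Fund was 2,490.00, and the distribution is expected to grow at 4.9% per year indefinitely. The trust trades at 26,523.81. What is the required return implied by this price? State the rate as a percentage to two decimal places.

14.75%

D₁ = 2,490.00 × 1.049 = 2,612.0100
P = D₁/(r − g) ⇒ r = D₁/P + g = 2,612.0100/26,523.81 + 0.049 = 0.098478 + 0.049 = 0.147478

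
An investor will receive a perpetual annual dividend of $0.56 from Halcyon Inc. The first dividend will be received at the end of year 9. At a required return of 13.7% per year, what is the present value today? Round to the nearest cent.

Value at end of year 8: C / r = $0.56 / 0.137 = $4.0876
Discount to today: PV = $4.0876 / (1 + 0.137)^8 = $4.0876 / 2.793082 = $1.46

$1.46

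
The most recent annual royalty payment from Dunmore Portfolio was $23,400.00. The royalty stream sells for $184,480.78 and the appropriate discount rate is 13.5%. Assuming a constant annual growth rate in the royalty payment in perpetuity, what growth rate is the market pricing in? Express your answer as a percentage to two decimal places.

P = D₀(1+g)/(r−g) ⇒ P(r−g) = D₀(1+g) ⇒ g(P+D₀) = P·r − D₀
g = (P·r − D₀)/(P + D₀) = ($184,480.78×0.135 − $23,400.00) / ($184,480.78 + $23,400.00) = 0.007239

0.72%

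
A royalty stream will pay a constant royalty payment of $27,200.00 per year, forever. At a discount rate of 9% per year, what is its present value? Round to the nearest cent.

Level perpetuity: PV = C / r = $27,200.00 / 0.09 = $302,222.22

$302222.22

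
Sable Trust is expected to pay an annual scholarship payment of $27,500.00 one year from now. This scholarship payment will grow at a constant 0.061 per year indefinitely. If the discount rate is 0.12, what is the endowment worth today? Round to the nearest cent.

Growing perpetuity: P = D₁ / (r − g) = $27,500.0000 / (0.12 − 0.061) = $466,101.69

$466101.69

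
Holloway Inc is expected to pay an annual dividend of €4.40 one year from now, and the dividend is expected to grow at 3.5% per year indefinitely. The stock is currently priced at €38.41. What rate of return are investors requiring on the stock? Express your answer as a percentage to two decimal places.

14.96%

P = D₁/(r − g) ⇒ r = D₁/P + g = €4.4000/€38.41 + 0.035 = 0.114554 + 0.035 = 0.149554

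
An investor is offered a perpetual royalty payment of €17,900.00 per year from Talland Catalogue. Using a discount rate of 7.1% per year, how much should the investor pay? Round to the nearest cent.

€252112.68

Level perpetuity: PV = C / r = €17,900.00 / 0.071 = €252,112.68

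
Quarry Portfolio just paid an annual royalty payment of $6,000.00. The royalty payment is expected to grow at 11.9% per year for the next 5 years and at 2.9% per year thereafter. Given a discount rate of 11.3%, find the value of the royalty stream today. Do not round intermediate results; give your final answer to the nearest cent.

$105991.28

D_1 = 6714.00000
D_2 = 7512.96600
D_3 = 8407.00895
D_4 = 9407.44302
D_5 = 10526.92874
Terminal value at year 5: TV = D_5×(1+g_2)/(r−g_2) = 10832.20967/0.084 = 128954.87705
P_0 = D_1/(1+r)^1 + D_2/(1+r)^2 + D_3/(1+r)^3 + D_4/(1+r)^4 + D_5/(1+r)^5 + TV/(1+r)^5
    = 6032.34501 + 6064.86439 + 6097.55908 + 6130.43002 + 6163.47816 + 75502.60745 = 105991.28411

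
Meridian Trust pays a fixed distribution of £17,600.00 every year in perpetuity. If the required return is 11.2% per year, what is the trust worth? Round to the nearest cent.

£157142.86

Level perpetuity: PV = C / r = £17,600.00 / 0.112 = £157,142.86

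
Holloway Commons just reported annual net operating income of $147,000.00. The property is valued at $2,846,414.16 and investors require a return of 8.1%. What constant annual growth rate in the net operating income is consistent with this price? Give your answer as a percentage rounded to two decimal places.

2.79%

P = D₀(1+g)/(r−g) ⇒ P(r−g) = D₀(1+g) ⇒ g(P+D₀) = P·r − D₀
g = (P·r − D₀)/(P + D₀) = ($2,846,414.16×0.081 − $147,000.00) / ($2,846,414.16 + $147,000.00) = 0.027914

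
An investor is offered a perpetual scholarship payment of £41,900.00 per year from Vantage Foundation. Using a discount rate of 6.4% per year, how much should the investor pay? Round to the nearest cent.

£654687.50

Level perpetuity: PV = C / r = £41,900.00 / 0.064 = £654,687.50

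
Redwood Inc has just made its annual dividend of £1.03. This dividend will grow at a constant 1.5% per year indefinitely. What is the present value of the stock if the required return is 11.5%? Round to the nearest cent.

£10.45

D₁ = D₀ × (1 + g) = £1.03 × 1.015 = £1.0455
Growing perpetuity: P = D₁ / (r − g) = £1.0455 / (0.115 − 0.015) = £10.45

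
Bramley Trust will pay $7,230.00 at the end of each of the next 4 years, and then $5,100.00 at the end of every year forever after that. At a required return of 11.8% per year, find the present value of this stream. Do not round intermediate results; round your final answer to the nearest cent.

$49717.24

PV of 4-year annuity: $7,230.00 × [1 − (1+0.118)^−4] / 0.118 = 22052.85831
Perpetuity value at year 4: $5,100.00 / 0.118 = 43220.33898
PV of perpetuity: 43220.33898 / (1+0.118)^4 = 27664.38084
Total PV = 22052.85831 + 27664.38084 = 49717.23915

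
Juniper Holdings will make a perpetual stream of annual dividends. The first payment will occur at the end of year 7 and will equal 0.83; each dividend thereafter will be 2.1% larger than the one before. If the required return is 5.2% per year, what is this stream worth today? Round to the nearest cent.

19.75

Value at end of year 6: C₁ / (r − g) = 0.83 / (0.052 − 0.021) = 26.7742
Discount to today: PV = 26.7742 / (1 + 0.052)^6 = 26.7742 / 1.355484 = 19.75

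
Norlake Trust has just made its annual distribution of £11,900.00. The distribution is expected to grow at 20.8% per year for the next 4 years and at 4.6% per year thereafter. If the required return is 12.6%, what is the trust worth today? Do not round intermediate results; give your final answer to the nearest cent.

£263032.28

D_1 = 14375.20000
D_2 = 17365.24160
D_3 = 20977.21185
D_4 = 25340.47192
Terminal value at year 4: TV = D_4×(1+g_2)/(r−g_2) = 26506.13363/0.08 = 331326.67033
P_0 = D_1/(1+r)^1 + D_2/(1+r)^2 + D_3/(1+r)^3 + D_4/(1+r)^4 + TV/(1+r)^4
    = 12766.60746 + 13696.32488 + 14693.74818 + 15763.80800 + 206111.78954 = 263032.27805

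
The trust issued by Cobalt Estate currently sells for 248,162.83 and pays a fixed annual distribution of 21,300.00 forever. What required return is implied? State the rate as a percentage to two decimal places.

8.58%

P = C/r ⇒ r = C/P = 21,300.00/248,162.83 = 0.085831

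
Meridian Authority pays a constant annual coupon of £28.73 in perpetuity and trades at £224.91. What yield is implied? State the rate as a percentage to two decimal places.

P = C/r ⇒ r = C/P = £28.73/£224.91 = 0.127740

12.77%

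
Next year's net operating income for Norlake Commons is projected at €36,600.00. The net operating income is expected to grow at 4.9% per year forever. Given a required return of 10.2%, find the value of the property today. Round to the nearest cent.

Growing perpetuity: P = D₁ / (r − g) = €36,600.0000 / (0.102 − 0.049) = €690,566.04

€690566.04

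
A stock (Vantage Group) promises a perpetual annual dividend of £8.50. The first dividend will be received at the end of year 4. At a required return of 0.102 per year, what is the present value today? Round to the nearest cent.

Value at end of year 3: C / r = £8.50 / 0.102 = £83.3333
Discount to today: PV = £83.3333 / (1 + 0.102)^3 = £83.3333 / 1.338273 = £62.27

£62.27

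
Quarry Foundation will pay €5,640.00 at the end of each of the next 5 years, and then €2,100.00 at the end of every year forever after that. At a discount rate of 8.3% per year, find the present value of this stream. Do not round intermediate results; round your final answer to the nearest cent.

€39324.34

PV of 5-year annuity: €5,640.00 × [1 − (1+0.083)^−5] / 0.083 = 22341.94835
Perpetuity value at year 5: €2,100.00 / 0.083 = 25301.20482
PV of perpetuity: 25301.20482 / (1+0.083)^5 = 16982.39426
Total PV = 22341.94835 + 16982.39426 = 39324.34261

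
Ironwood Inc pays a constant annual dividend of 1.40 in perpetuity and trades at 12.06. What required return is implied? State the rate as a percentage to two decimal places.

11.61%

P = C/r ⇒ r = C/P = 1.40/12.06 = 0.116086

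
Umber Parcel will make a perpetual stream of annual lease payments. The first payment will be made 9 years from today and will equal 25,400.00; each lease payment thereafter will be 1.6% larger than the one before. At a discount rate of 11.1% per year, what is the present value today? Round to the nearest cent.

Value at end of year 8: C₁ / (r − g) = 25,400.00 / (0.111 − 0.016) = 267,368.4211
Discount to today: PV = 267,368.4211 / (1 + 0.111)^8 = 267,368.4211 / 2.321200 = 115,185.45

115185.45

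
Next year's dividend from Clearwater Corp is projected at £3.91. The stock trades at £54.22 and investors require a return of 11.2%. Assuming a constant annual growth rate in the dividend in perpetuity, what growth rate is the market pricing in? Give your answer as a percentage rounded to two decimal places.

3.99%

P = D₁/(r−g) ⇒ g = r − D₁/P = 0.112 − £3.91/£54.22 = 0.039886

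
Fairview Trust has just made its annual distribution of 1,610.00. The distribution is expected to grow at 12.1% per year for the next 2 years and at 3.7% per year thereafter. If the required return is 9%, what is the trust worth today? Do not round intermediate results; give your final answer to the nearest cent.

36677.29

D_1 = 1804.81000
D_2 = 2023.19201
Terminal value at year 2: TV = D_2×(1+g_2)/(r−g_2) = 2098.05011/0.053 = 39585.85121
P_0 = D_1/(1+r)^1 + D_2/(1+r)^2 + TV/(1+r)^2
    = 1655.78899 + 1702.88024 + 33318.61898 = 36677.28821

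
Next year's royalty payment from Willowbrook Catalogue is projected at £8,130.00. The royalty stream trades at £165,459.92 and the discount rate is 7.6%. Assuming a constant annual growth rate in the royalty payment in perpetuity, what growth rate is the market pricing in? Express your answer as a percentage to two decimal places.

P = D₁/(r−g) ⇒ g = r − D₁/P = 0.076 − £8,130.00/£165,459.92 = 0.026864

2.69%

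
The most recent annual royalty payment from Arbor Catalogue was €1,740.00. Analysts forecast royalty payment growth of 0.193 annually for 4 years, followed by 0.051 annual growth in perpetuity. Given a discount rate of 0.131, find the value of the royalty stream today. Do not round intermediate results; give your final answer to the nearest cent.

€36266.73

D_1 = 2075.82000
D_2 = 2476.45326
D_3 = 2954.40874
D_4 = 3524.60963
Terminal value at year 4: TV = D_4×(1+g_2)/(r−g_2) = 3704.36472/0.08 = 46304.55896
P_0 = D_1/(1+r)^1 + D_2/(1+r)^2 + D_3/(1+r)^3 + D_4/(1+r)^4 + TV/(1+r)^4
    = 1835.38462 + 1935.99810 + 2042.12708 + 2154.07392 + 28299.14617 = 36266.72988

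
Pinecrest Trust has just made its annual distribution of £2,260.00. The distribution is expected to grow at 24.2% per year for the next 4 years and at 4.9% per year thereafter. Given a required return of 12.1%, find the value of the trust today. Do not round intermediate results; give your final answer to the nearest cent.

D_1 = 2806.92000
D_2 = 3486.19464
D_3 = 4329.85374
D_4 = 5377.67835
Terminal value at year 4: TV = D_4×(1+g_2)/(r−g_2) = 5641.18459/0.072 = 78349.78594
P_0 = D_1/(1+r)^1 + D_2/(1+r)^2 + D_3/(1+r)^3 + D_4/(1+r)^4 + TV/(1+r)^4
    = 2503.94291 + 2774.21685 + 3073.66399 + 3405.43325 + 49615.27055 = 61372.52755

£61372.53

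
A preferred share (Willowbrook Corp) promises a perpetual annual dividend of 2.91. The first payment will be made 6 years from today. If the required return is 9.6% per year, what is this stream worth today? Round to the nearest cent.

19.17

Value at end of year 5: C / r = 2.91 / 0.096 = 30.3125
Discount to today: PV = 30.3125 / (1 + 0.096)^5 = 30.3125 / 1.581440 = 19.17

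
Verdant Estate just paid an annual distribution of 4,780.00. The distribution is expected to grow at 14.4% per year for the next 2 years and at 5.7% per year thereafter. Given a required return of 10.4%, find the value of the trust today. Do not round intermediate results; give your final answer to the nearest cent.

125515.90

D_1 = 5468.32000
D_2 = 6255.75808
Terminal value at year 2: TV = D_2×(1+g_2)/(r−g_2) = 6612.33629/0.047 = 140688.00618
P_0 = D_1/(1+r)^1 + D_2/(1+r)^2 + TV/(1+r)^2
    = 4953.18841 + 5132.65175 + 115430.06178 = 125515.90194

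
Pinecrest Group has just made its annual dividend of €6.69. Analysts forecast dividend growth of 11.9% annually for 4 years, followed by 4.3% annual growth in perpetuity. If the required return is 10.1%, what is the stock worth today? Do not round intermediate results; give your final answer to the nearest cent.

€156.24

D_1 = 7.48611
D_2 = 8.37696
D_3 = 9.37381
D_4 = 10.48930
Terminal value at year 4: TV = D_4×(1+g_2)/(r−g_2) = 10.94034/0.058 = 188.62653
P_0 = D_1/(1+r)^1 + D_2/(1+r)^2 + D_3/(1+r)^3 + D_4/(1+r)^4 + TV/(1+r)^4
    = 6.79937 + 6.91053 + 7.02351 + 7.13834 + 128.36703 = 156.23879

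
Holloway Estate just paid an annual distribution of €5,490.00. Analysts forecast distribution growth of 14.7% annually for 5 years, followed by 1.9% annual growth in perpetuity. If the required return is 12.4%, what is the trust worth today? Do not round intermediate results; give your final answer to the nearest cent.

€88139.79

D_1 = 6297.03000
D_2 = 7222.69341
D_3 = 8284.42934
D_4 = 9502.24045
D_5 = 10899.06980
Terminal value at year 5: TV = D_5×(1+g_2)/(r−g_2) = 11106.15213/0.105 = 105772.87740
P_0 = D_1/(1+r)^1 + D_2/(1+r)^2 + D_3/(1+r)^3 + D_4/(1+r)^4 + D_5/(1+r)^5 + TV/(1+r)^5
    = 5602.33986 + 5716.97848 + 5833.96292 + 5953.34116 + 6075.16220 + 58958.00271 = 88139.78734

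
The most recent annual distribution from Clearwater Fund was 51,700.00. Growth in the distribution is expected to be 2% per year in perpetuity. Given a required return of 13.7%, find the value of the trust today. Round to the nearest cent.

450717.95

D₁ = D₀ × (1 + g) = 51,700.00 × 1.02 = 52,734.0000
Growing perpetuity: P = D₁ / (r − g) = 52,734.0000 / (0.137 − 0.02) = 450,717.95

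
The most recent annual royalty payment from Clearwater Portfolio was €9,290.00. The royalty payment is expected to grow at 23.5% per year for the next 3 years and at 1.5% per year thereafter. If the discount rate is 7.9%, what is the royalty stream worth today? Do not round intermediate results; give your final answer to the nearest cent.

D_1 = 11473.15000
D_2 = 14169.34025
D_3 = 17499.13521
Terminal value at year 3: TV = D_3×(1+g_2)/(r−g_2) = 17761.62224/0.064 = 277525.34745
P_0 = D_1/(1+r)^1 + D_2/(1+r)^2 + D_3/(1+r)^3 + TV/(1+r)^3
    = 10633.13253 + 12170.45290 + 13930.03645 + 220921.67178 = 257655.29365

€257655.29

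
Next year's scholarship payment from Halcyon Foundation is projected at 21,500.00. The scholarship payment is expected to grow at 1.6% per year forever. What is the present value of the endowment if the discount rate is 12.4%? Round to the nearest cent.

Growing perpetuity: P = D₁ / (r − g) = 21,500.0000 / (0.124 − 0.016) = 199,074.07

199074.07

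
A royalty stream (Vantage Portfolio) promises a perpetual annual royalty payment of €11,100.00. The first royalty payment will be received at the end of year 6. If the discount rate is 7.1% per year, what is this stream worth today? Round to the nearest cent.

Value at end of year 5: C / r = €11,100.00 / 0.071 = €156,338.0282
Discount to today: PV = €156,338.0282 / (1 + 0.071)^5 = €156,338.0282 / 1.409118 = €110,947.44

€110947.44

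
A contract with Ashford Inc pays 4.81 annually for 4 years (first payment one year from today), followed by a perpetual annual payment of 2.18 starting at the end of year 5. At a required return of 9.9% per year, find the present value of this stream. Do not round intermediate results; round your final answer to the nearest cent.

PV of 4-year annuity: 4.81 × [1 − (1+0.099)^−4] / 0.099 = 15.28012
Perpetuity value at year 4: 2.18 / 0.099 = 22.02020
PV of perpetuity: 22.02020 / (1+0.099)^4 = 15.09491
Total PV = 15.28012 + 15.09491 = 30.37503

30.38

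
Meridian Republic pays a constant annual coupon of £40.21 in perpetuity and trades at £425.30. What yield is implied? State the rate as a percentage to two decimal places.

P = C/r ⇒ r = C/P = £40.21/£425.30 = 0.094545

9.45%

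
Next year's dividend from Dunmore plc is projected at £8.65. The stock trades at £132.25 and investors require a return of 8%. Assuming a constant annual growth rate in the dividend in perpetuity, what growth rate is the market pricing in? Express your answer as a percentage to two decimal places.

P = D₁/(r−g) ⇒ g = r − D₁/P = 0.08 − £8.65/£132.25 = 0.014594

1.46%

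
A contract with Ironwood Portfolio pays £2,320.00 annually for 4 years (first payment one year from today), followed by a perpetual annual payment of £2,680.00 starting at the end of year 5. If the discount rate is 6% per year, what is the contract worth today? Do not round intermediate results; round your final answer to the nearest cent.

PV of 4-year annuity: £2,320.00 × [1 − (1+0.06)^−4] / 0.06 = 8039.04502
Perpetuity value at year 4: £2,680.00 / 0.06 = 44666.66667
PV of perpetuity: 44666.66667 / (1+0.06)^4 = 35380.18362
Total PV = 8039.04502 + 35380.18362 = 43419.22865

£43419.23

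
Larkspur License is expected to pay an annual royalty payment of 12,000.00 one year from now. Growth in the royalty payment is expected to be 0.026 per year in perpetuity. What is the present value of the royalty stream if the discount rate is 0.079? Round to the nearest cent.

226415.09

Growing perpetuity: P = D₁ / (r − g) = 12,000.0000 / (0.079 − 0.026) = 226,415.09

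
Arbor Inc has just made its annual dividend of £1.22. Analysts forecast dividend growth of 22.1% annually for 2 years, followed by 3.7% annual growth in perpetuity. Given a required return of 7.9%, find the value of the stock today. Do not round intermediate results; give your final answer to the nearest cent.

£41.52

D_1 = 1.48962
D_2 = 1.81883
Terminal value at year 2: TV = D_2×(1+g_2)/(r−g_2) = 1.88612/0.042 = 44.90768
P_0 = D_1/(1+r)^1 + D_2/(1+r)^2 + TV/(1+r)^2
    = 1.38056 + 1.56224 + 38.57250 = 41.51529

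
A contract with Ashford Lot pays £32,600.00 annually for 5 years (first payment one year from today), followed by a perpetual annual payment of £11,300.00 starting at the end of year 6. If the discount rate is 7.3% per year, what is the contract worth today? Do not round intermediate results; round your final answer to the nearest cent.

PV of 5-year annuity: £32,600.00 × [1 − (1+0.073)^−5] / 0.073 = 132599.57541
Perpetuity value at year 5: £11,300.00 / 0.073 = 154794.52055
PV of perpetuity: 154794.52055 / (1+0.073)^5 = 108832.09104
Total PV = 132599.57541 + 108832.09104 = 241431.66644

£241431.67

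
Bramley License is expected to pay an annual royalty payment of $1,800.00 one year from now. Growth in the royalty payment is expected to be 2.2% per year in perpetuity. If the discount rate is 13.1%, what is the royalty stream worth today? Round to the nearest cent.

$16513.76

Growing perpetuity: P = D₁ / (r − g) = $1,800.0000 / (0.131 − 0.022) = $16,513.76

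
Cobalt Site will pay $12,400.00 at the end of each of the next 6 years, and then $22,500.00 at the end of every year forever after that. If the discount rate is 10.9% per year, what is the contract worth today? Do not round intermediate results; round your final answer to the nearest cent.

$163570.21

PV of 6-year annuity: $12,400.00 × [1 − (1+0.109)^−6] / 0.109 = 52610.13743
Perpetuity value at year 6: $22,500.00 / 0.109 = 206422.01835
PV of perpetuity: 206422.01835 / (1+0.109)^6 = 110960.07542
Total PV = 52610.13743 + 110960.07542 = 163570.21286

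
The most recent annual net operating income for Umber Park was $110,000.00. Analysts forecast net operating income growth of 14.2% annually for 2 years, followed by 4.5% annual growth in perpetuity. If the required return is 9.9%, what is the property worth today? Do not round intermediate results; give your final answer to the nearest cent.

$2531619.99

D_1 = 125620.00000
D_2 = 143458.04000
Terminal value at year 2: TV = D_2×(1+g_2)/(r−g_2) = 149913.65180/0.054 = 2776178.73704
P_0 = D_1/(1+r)^1 + D_2/(1+r)^2 + TV/(1+r)^2
    = 114303.91265 + 118776.22224 + 2298539.85635 = 2531619.99124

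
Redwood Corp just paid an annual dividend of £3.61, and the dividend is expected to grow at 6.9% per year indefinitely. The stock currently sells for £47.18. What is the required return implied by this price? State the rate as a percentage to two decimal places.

15.08%

D₁ = £3.61 × 1.069 = £3.8591
P = D₁/(r − g) ⇒ r = D₁/P + g = £3.8591/£47.18 + 0.069 = 0.081795 + 0.069 = 0.150795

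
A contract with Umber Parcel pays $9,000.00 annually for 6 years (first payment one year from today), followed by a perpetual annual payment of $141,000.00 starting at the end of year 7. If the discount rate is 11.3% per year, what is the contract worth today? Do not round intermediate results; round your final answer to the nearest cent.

PV of 6-year annuity: $9,000.00 × [1 − (1+0.113)^−6] / 0.113 = 37748.03820
Perpetuity value at year 6: $141,000.00 / 0.113 = 1247787.61062
PV of perpetuity: 1247787.61062 / (1+0.113)^6 = 656401.67886
Total PV = 37748.03820 + 656401.67886 = 694149.71706

$694149.72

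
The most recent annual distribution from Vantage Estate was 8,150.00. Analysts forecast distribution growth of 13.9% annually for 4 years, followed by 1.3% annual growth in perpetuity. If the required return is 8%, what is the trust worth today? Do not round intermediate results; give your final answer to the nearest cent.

189739.87

D_1 = 9282.85000
D_2 = 10573.16615
D_3 = 12042.83624
D_4 = 13716.79048
Terminal value at year 4: TV = D_4×(1+g_2)/(r−g_2) = 13895.10876/0.067 = 207389.68297
P_0 = D_1/(1+r)^1 + D_2/(1+r)^2 + D_3/(1+r)^3 + D_4/(1+r)^4 + TV/(1+r)^4
    = 8595.23148 + 9064.78579 + 9559.99168 + 10082.25049 + 152437.60815 = 189739.86760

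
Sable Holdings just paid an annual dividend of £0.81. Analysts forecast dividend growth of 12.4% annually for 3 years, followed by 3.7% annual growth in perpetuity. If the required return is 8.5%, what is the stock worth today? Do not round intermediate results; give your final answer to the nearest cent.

£22.06

D_1 = 0.91044
D_2 = 1.02333
D_3 = 1.15023
Terminal value at year 3: TV = D_3×(1+g_2)/(r−g_2) = 1.19279/0.048 = 24.84972
P_0 = D_1/(1+r)^1 + D_2/(1+r)^2 + D_3/(1+r)^3 + TV/(1+r)^3
    = 0.83912 + 0.86928 + 0.90052 + 19.45505 = 22.06396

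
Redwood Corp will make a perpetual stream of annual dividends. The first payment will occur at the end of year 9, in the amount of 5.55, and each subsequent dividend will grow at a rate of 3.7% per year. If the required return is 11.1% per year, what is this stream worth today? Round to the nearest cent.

Value at end of year 8: C₁ / (r − g) = 5.55 / (0.111 − 0.037) = 75.0000
Discount to today: PV = 75.0000 / (1 + 0.111)^8 = 75.0000 / 2.321200 = 32.31

32.31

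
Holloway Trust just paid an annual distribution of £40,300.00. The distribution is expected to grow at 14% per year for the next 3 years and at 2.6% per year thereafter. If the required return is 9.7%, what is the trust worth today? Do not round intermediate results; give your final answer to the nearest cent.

D_1 = 45942.00000
D_2 = 52373.88000
D_3 = 59706.22320
Terminal value at year 3: TV = D_3×(1+g_2)/(r−g_2) = 61258.58500/0.071 = 862796.97188
P_0 = D_1/(1+r)^1 + D_2/(1+r)^2 + D_3/(1+r)^3 + TV/(1+r)^3
    = 41879.67183 + 43521.26334 + 45227.20165 + 653564.91402 = 784193.05085

£784193.05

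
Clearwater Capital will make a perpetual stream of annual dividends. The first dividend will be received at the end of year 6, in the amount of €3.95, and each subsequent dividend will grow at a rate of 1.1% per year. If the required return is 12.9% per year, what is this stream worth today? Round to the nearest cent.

€18.25

Value at end of year 5: C₁ / (r − g) = €3.95 / (0.129 − 0.011) = €33.4746
Discount to today: PV = €33.4746 / (1 + 0.129)^5 = €33.4746 / 1.834297 = €18.25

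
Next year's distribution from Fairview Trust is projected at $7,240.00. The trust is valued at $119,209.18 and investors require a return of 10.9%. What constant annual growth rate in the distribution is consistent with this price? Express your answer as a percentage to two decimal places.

4.83%

P = D₁/(r−g) ⇒ g = r − D₁/P = 0.109 − $7,240.00/$119,209.18 = 0.048266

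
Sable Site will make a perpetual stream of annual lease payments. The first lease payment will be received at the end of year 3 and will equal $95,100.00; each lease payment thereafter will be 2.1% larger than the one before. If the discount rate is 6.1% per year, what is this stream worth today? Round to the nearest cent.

$2111979.79

Value at end of year 2: C₁ / (r − g) = $95,100.00 / (0.061 − 0.021) = $2,377,500.0000
Discount to today: PV = $2,377,500.0000 / (1 + 0.061)^2 = $2,377,500.0000 / 1.125721 = $2,111,979.79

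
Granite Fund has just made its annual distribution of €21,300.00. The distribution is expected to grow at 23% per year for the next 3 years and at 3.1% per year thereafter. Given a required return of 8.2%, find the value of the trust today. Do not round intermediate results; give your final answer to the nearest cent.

€715589.43

D_1 = 26199.00000
D_2 = 32224.77000
D_3 = 39636.46710
Terminal value at year 3: TV = D_3×(1+g_2)/(r−g_2) = 40865.19758/0.051 = 801278.38392
P_0 = D_1/(1+r)^1 + D_2/(1+r)^2 + D_3/(1+r)^3 + TV/(1+r)^3
    = 24213.49353 + 27525.50558 + 31290.54701 + 632559.88179 = 715589.42792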